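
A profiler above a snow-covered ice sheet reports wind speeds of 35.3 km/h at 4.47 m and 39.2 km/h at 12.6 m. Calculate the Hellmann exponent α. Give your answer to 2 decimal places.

Power law: V₂/V₁ = (z₂/z₁)^α ⇒ α = ln(V₂/V₁) / ln(z₂/z₁)
α = ln(39.2/35.3) / ln(12.6/4.47) = ln(1.1105) / ln(2.8188)
  = 0.10479 / 1.03631 = 0.10112

α ≈ 0.10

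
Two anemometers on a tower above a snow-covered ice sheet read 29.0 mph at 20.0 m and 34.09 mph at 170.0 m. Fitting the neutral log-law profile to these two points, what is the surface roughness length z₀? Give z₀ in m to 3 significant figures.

z₀ ≈ 0.000101 m

Log law: V(z) ∝ ln(z/z₀). With r = V₁/V₂ = 29.0/34.09 = 0.85069,
r · ln(z₂/z₀) = ln(z₁/z₀) ⇒ ln z₀ = (ln z₁ − r·ln z₂)/(1 − r)
ln z₀ = (2.99573 − 0.85069×5.13580) / 0.14931 = -9.1972
z₀ = exp(-9.1972) = 0.0001013 m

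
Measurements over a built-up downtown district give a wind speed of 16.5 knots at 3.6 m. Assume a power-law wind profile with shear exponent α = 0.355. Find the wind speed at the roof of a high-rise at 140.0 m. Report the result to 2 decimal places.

Power-law profile: V₂ = V₁ · (z₂/z₁)^α
V₂ = 16.5 × (140.0/3.6)^0.355 = 16.5 × (38.8889)^0.355
    = 16.5 × 3.6677 = 60.5163 knots

60.52 knots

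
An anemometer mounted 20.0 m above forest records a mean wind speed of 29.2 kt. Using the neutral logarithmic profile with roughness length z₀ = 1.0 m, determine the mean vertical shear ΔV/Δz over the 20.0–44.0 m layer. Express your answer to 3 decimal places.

Log law: V₂ = V₁ · ln(z₂/z₀)/ln(z₁/z₀) = 29.2 × 3.7842/2.9957 = 36.8853 kt
ΔV/Δz = (36.8853 − 29.2)/(44.0 − 20.0) = 7.6853/24.0000 = 0.32022 kt/m

0.320 kt/m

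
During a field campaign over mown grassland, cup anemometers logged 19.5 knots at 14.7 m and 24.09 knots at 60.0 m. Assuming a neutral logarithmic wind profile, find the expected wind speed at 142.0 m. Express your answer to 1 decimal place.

Log law: V ∝ ln(z/z₀). From the pair, with r = V₁/V₂ = 0.80946,
ln z₀ = (ln z₁ − r·ln z₂)/(1 − r) = (2.6878 − 0.80946×4.0943)/0.19054 = -3.2875 → z₀ = 0.03735 m
V₃ = V₁ · ln(z₃/z₀)/ln(z₁/z₀) = 19.5 × 8.2433/5.9753 = 26.9014 knots

26.9 knots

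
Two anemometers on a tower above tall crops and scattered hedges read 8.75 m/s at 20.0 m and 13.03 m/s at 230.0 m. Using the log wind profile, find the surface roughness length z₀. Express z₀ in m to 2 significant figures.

z₀ ≈ 0.14 m

Log law: V(z) ∝ ln(z/z₀). With r = V₁/V₂ = 8.75/13.03 = 0.67153,
r · ln(z₂/z₀) = ln(z₁/z₀) ⇒ ln z₀ = (ln z₁ − r·ln z₂)/(1 − r)
ln z₀ = (2.99573 − 0.67153×5.43808) / 0.32847 = -1.9974
z₀ = exp(-1.9974) = 0.1357 m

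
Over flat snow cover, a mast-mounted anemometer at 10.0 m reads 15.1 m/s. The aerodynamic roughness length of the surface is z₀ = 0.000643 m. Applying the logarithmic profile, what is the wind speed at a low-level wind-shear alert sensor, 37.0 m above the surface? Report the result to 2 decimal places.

Log law: V(z) ∝ ln(z/z₀), so V₂/V₁ = ln(z₂/z₀) / ln(z₁/z₀).
ln(37.0/0.000643) = 10.9603, ln(10.0/0.000643) = 9.6520
V₂ = 15.1 × 10.9603/9.6520 = 15.1 × 1.1356 = 17.1468 m/s

17.15 m/s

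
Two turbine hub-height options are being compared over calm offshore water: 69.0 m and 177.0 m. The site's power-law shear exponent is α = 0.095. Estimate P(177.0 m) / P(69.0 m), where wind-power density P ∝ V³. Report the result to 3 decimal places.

1.308

Speed ratio: V_B/V_A = (z_B/z_A)^α = (177.0/69.0)^0.095 = (2.5652)^0.095 = 1.09362
Power-density ratio: P_B/P_A = (V_B/V_A)³ = (1.09362)³ = 1.30798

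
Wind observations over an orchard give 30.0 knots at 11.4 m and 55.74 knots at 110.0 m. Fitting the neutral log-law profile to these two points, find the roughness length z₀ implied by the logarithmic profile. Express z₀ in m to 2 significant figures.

Log law: V(z) ∝ ln(z/z₀). With r = V₁/V₂ = 30.0/55.74 = 0.53821,
r · ln(z₂/z₀) = ln(z₁/z₀) ⇒ ln z₀ = (ln z₁ − r·ln z₂)/(1 − r)
ln z₀ = (2.43361 − 0.53821×4.70048) / 0.46179 = -0.2084
z₀ = exp(-0.2084) = 0.8119 m

z₀ ≈ 0.81 m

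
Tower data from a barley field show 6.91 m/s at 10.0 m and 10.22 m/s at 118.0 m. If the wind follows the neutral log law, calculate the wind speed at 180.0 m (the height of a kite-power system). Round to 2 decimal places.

Log law: V ∝ ln(z/z₀). From the pair, with r = V₁/V₂ = 0.67613,
ln z₀ = (ln z₁ − r·ln z₂)/(1 − r) = (2.3026 − 0.67613×4.7707)/0.32387 = -2.8499 → z₀ = 0.05785 m
V₃ = V₁ · ln(z₃/z₀)/ln(z₁/z₀) = 6.91 × 8.0428/5.1524 = 10.7863 m/s

10.79 m/s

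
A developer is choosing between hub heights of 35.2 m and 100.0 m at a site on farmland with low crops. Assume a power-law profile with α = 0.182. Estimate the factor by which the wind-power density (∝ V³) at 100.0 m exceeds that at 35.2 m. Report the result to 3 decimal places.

Speed ratio: V_B/V_A = (z_B/z_A)^α = (100.0/35.2)^0.182 = (2.8409)^0.182 = 1.20929
Power-density ratio: P_B/P_A = (V_B/V_A)³ = (1.20929)³ = 1.76843

1.768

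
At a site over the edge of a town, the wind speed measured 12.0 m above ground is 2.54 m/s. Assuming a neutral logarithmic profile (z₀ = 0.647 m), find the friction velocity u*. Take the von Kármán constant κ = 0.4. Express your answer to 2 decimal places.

Log law: V(z) = (u*/κ) · ln(z/z₀) ⇒ u* = κ · V / ln(z/z₀)
u* = 0.4 × 2.54 / ln(12.0/0.647) = 0.4 × 2.54 / 2.9203
   = 1.0160 / 2.9203 = 0.3479 m/s

u* ≈ 0.35 m/s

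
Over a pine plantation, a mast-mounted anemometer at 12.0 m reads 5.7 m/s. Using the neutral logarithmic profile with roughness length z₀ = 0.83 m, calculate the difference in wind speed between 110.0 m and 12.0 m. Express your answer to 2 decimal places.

4.73 m/s

Log law: V₂ = V₁ · ln(z₂/z₀)/ln(z₁/z₀) = 5.7 × 4.8868/2.6712 = 10.4277 m/s
ΔV = 10.4277 − 5.7 = 4.7277 m/s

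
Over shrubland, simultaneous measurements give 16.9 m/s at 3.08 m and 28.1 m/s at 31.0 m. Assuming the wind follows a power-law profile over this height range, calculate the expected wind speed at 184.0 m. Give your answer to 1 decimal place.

41.6 m/s

First find α: α = ln(V₂/V₁)/ln(z₂/z₁) = ln(28.1/16.9)/ln(31.0/3.08) = 0.50846/2.30906 = 0.2202
Extrapolate from 31.0 m to 184.0 m: V₃ = 28.1 × (184.0/31.0)^0.2202 = 28.1 × 1.4802 = 41.5932 m/s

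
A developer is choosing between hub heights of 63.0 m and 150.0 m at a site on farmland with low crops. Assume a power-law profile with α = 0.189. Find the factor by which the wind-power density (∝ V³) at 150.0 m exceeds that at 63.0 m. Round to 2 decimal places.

1.64

Speed ratio: V_B/V_A = (z_B/z_A)^α = (150.0/63.0)^0.189 = (2.3810)^0.189 = 1.17816
Power-density ratio: P_B/P_A = (V_B/V_A)³ = (1.17816)³ = 1.63538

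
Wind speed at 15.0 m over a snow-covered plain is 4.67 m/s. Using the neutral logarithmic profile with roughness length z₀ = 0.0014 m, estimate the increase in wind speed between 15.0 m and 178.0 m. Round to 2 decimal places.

Log law: V₂ = V₁ · ln(z₂/z₀)/ln(z₁/z₀) = 4.67 × 11.7531/9.2793 = 5.9150 m/s
ΔV = 5.9150 − 4.67 = 1.2450 m/s

1.24 m/s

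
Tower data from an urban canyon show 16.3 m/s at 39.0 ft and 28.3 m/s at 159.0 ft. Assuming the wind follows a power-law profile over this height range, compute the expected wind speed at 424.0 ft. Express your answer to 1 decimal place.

41.6 m/s

First find α: α = ln(V₂/V₁)/ln(z₂/z₁) = ln(28.3/16.3)/ln(159.0/39.0) = 0.55170/1.40534 = 0.3926
Extrapolate from 159.0 ft to 424.0 ft: V₃ = 28.3 × (424.0/159.0)^0.3926 = 28.3 × 1.4697 = 41.5920 m/s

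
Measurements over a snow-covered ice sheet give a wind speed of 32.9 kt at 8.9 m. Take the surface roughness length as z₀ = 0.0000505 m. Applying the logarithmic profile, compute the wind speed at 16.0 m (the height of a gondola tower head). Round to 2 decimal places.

Log law: V(z) ∝ ln(z/z₀), so V₂/V₁ = ln(z₂/z₀) / ln(z₁/z₀).
ln(16.0/0.0000505) = 12.6661, ln(8.9/0.0000505) = 12.0796
V₂ = 32.9 × 12.6661/12.0796 = 32.9 × 1.0486 = 34.4975 kt

34.50 kt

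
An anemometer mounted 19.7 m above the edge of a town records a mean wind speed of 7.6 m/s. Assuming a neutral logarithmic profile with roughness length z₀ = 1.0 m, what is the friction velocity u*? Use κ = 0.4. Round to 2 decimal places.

u* ≈ 1.02 m/s

Log law: V(z) = (u*/κ) · ln(z/z₀) ⇒ u* = κ · V / ln(z/z₀)
u* = 0.4 × 7.6 / ln(19.7/1.0) = 0.4 × 7.6 / 2.9806
   = 3.0400 / 2.9806 = 1.0199 m/s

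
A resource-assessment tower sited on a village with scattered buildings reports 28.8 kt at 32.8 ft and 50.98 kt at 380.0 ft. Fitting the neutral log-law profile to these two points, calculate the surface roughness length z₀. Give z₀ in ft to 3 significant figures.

Log law: V(z) ∝ ln(z/z₀). With r = V₁/V₂ = 28.8/50.98 = 0.56493,
r · ln(z₂/z₀) = ln(z₁/z₀) ⇒ ln z₀ = (ln z₁ − r·ln z₂)/(1 − r)
ln z₀ = (3.49043 − 0.56493×5.94017) / 0.43507 = 0.3095
z₀ = exp(0.3095) = 1.363 ft

z₀ ≈ 1.36 ft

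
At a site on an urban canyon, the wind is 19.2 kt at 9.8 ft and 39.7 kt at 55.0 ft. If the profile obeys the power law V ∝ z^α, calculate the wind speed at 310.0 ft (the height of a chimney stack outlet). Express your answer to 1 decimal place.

First find α: α = ln(V₂/V₁)/ln(z₂/z₁) = ln(39.7/19.2)/ln(55.0/9.8) = 0.72644/1.72495 = 0.4211
Extrapolate from 55.0 ft to 310.0 ft: V₃ = 39.7 × (310.0/55.0)^0.4211 = 39.7 × 2.0714 = 82.2364 kt

82.2 kt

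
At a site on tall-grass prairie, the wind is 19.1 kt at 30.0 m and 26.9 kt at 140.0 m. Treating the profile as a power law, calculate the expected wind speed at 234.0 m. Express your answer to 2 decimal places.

30.15 kt

First find α: α = ln(V₂/V₁)/ln(z₂/z₁) = ln(26.9/19.1)/ln(140.0/30.0) = 0.34244/1.54045 = 0.2223
Extrapolate from 140.0 m to 234.0 m: V₃ = 26.9 × (234.0/140.0)^0.2223 = 26.9 × 1.1210 = 30.1540 kt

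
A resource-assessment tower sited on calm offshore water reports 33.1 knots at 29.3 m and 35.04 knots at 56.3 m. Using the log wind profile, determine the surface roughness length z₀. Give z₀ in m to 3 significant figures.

z₀ ≈ 0.000424 m

Log law: V(z) ∝ ln(z/z₀). With r = V₁/V₂ = 33.1/35.04 = 0.94463,
r · ln(z₂/z₀) = ln(z₁/z₀) ⇒ ln z₀ = (ln z₁ − r·ln z₂)/(1 − r)
ln z₀ = (3.37759 − 0.94463×4.03069) / 0.05537 = -7.7656
z₀ = exp(-7.7656) = 0.0004241 m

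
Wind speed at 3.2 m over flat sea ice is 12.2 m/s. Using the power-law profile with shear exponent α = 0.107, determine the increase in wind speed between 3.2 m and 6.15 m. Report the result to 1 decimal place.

Power law: V₂ = V₁ · (z₂/z₁)^α = 12.2 × (1.9219)^0.107 = 13.0833 m/s
ΔV = 13.0833 − 12.2 = 0.8833 m/s

0.9 m/s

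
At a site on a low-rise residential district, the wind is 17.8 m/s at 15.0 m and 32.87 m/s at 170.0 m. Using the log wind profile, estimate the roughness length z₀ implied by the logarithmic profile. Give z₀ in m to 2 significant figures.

z₀ ≈ 0.85 m

Log law: V(z) ∝ ln(z/z₀). With r = V₁/V₂ = 17.8/32.87 = 0.54153,
r · ln(z₂/z₀) = ln(z₁/z₀) ⇒ ln z₀ = (ln z₁ − r·ln z₂)/(1 − r)
ln z₀ = (2.70805 − 0.54153×5.13580) / 0.45847 = -0.1595
z₀ = exp(-0.1595) = 0.8526 m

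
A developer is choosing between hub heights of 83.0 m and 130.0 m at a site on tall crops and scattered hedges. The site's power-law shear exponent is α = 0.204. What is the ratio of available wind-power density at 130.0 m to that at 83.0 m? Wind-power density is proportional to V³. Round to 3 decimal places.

1.316

Speed ratio: V_B/V_A = (z_B/z_A)^α = (130.0/83.0)^0.204 = (1.5663)^0.204 = 1.09585
Power-density ratio: P_B/P_A = (V_B/V_A)³ = (1.09585)³ = 1.31600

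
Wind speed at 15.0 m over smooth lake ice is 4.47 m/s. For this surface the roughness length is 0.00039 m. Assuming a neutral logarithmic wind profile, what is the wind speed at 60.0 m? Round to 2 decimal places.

5.06 m/s

Log law: V(z) ∝ ln(z/z₀), so V₂/V₁ = ln(z₂/z₀) / ln(z₁/z₀).
ln(60.0/0.00039) = 11.9437, ln(15.0/0.00039) = 10.5574
V₂ = 4.47 × 11.9437/10.5574 = 4.47 × 1.1313 = 5.0570 m/s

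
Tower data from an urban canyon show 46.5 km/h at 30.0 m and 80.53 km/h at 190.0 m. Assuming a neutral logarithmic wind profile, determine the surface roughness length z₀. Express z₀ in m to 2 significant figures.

Log law: V(z) ∝ ln(z/z₀). With r = V₁/V₂ = 46.5/80.53 = 0.57742,
r · ln(z₂/z₀) = ln(z₁/z₀) ⇒ ln z₀ = (ln z₁ − r·ln z₂)/(1 − r)
ln z₀ = (3.40120 − 0.57742×5.24702) / 0.42258 = 0.8790
z₀ = exp(0.8790) = 2.408 m

z₀ ≈ 2.4 m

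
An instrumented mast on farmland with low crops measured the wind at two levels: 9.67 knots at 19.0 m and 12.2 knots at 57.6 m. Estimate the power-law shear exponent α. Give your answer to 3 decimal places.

α ≈ 0.210

Power law: V₂/V₁ = (z₂/z₁)^α ⇒ α = ln(V₂/V₁) / ln(z₂/z₁)
α = ln(12.2/9.67) / ln(57.6/19.0) = ln(1.2616) / ln(3.0316)
  = 0.23241 / 1.10908 = 0.20955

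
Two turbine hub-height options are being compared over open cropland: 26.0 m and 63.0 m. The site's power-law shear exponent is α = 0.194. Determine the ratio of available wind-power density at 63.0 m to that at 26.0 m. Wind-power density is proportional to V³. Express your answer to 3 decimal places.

Speed ratio: V_B/V_A = (z_B/z_A)^α = (63.0/26.0)^0.194 = (2.4231)^0.194 = 1.18732
Power-density ratio: P_B/P_A = (V_B/V_A)³ = (1.18732)³ = 1.67379

1.674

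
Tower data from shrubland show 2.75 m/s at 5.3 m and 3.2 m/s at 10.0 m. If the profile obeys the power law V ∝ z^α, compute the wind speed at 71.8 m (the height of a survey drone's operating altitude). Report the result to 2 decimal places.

5.12 m/s

First find α: α = ln(V₂/V₁)/ln(z₂/z₁) = ln(3.2/2.75)/ln(10.0/5.3) = 0.15155/0.63488 = 0.2387
Extrapolate from 10.0 m to 71.8 m: V₃ = 3.2 × (71.8/10.0)^0.2387 = 3.2 × 1.6009 = 5.1229 m/s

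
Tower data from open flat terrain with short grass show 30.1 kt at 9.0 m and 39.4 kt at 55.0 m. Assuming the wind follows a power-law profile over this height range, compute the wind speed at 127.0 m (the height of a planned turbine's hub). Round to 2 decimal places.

44.62 kt

First find α: α = ln(V₂/V₁)/ln(z₂/z₁) = ln(39.4/30.1)/ln(55.0/9.0) = 0.26924/1.81011 = 0.1487
Extrapolate from 55.0 m to 127.0 m: V₃ = 39.4 × (127.0/55.0)^0.1487 = 39.4 × 1.1326 = 44.6227 kt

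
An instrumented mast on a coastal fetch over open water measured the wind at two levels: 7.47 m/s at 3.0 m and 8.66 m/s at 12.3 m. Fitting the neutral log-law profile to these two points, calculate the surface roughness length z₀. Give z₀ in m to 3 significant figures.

Log law: V(z) ∝ ln(z/z₀). With r = V₁/V₂ = 7.47/8.66 = 0.86259,
r · ln(z₂/z₀) = ln(z₁/z₀) ⇒ ln z₀ = (ln z₁ − r·ln z₂)/(1 − r)
ln z₀ = (1.09861 − 0.86259×2.50960) / 0.13741 = -7.7586
z₀ = exp(-7.7586) = 0.0004271 m

z₀ ≈ 0.000427 m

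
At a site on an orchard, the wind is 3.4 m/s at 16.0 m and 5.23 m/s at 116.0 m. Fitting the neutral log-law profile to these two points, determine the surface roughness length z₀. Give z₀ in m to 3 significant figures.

Log law: V(z) ∝ ln(z/z₀). With r = V₁/V₂ = 3.4/5.23 = 0.65010,
r · ln(z₂/z₀) = ln(z₁/z₀) ⇒ ln z₀ = (ln z₁ − r·ln z₂)/(1 − r)
ln z₀ = (2.77259 − 0.65010×4.75359) / 0.34990 = -0.9080
z₀ = exp(-0.9080) = 0.4033 m

z₀ ≈ 0.403 m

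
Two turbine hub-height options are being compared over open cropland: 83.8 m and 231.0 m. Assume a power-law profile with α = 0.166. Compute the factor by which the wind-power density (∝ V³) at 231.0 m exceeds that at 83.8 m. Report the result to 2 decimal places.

1.66

Speed ratio: V_B/V_A = (z_B/z_A)^α = (231.0/83.8)^0.166 = (2.7566)^0.166 = 1.18332
Power-density ratio: P_B/P_A = (V_B/V_A)³ = (1.18332)³ = 1.65693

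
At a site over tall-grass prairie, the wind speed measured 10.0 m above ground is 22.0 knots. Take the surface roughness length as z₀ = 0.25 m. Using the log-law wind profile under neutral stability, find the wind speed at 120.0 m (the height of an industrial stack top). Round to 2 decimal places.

Log law: V(z) ∝ ln(z/z₀), so V₂/V₁ = ln(z₂/z₀) / ln(z₁/z₀).
ln(120.0/0.25) = 6.1738, ln(10.0/0.25) = 3.6889
V₂ = 22.0 × 6.1738/3.6889 = 22.0 × 1.6736 = 36.8197 knots

36.82 knots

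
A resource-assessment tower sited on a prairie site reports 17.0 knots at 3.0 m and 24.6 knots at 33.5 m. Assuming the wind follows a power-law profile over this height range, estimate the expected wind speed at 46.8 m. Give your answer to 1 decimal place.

25.9 knots

First find α: α = ln(V₂/V₁)/ln(z₂/z₁) = ln(24.6/17.0)/ln(33.5/3.0) = 0.36953/2.41293 = 0.1531
Extrapolate from 33.5 m to 46.8 m: V₃ = 24.6 × (46.8/33.5)^0.1531 = 24.6 × 1.0525 = 25.8924 knots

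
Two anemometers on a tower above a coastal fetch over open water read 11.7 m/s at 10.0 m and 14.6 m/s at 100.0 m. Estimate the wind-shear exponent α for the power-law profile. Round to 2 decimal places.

α ≈ 0.10

Power law: V₂/V₁ = (z₂/z₁)^α ⇒ α = ln(V₂/V₁) / ln(z₂/z₁)
α = ln(14.6/11.7) / ln(100.0/10.0) = ln(1.2479) / ln(10.0000)
  = 0.22143 / 2.30259 = 0.09617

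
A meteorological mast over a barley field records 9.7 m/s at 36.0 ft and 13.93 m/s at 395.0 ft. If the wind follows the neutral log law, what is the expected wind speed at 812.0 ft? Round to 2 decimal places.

Log law: V ∝ ln(z/z₀). From the pair, with r = V₁/V₂ = 0.69634,
ln z₀ = (ln z₁ − r·ln z₂)/(1 − r) = (3.5835 − 0.69634×5.9789)/0.30366 = -1.9094 → z₀ = 0.1482 ft
V₃ = V₁ · ln(z₃/z₀)/ln(z₁/z₀) = 9.7 × 8.6089/5.4929 = 15.2025 m/s

15.20 m/s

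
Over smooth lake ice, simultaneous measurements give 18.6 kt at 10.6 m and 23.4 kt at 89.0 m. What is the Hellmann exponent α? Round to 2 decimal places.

Power law: V₂/V₁ = (z₂/z₁)^α ⇒ α = ln(V₂/V₁) / ln(z₂/z₁)
α = ln(23.4/18.6) / ln(89.0/10.6) = ln(1.2581) / ln(8.3962)
  = 0.22957 / 2.12778 = 0.10789

α ≈ 0.11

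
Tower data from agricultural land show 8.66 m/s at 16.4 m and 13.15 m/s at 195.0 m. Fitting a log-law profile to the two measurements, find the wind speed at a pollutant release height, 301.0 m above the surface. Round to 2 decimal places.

Log law: V ∝ ln(z/z₀). From the pair, with r = V₁/V₂ = 0.65856,
ln z₀ = (ln z₁ − r·ln z₂)/(1 − r) = (2.7973 − 0.65856×5.2730)/0.34144 = -1.9777 → z₀ = 0.1384 m
V₃ = V₁ · ln(z₃/z₀)/ln(z₁/z₀) = 8.66 × 7.6848/4.7750 = 13.9373 m/s

13.94 m/s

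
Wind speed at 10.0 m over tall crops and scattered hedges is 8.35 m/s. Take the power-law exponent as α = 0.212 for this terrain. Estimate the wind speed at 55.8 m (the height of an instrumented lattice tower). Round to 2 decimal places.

12.02 m/s

Power-law profile: V₂ = V₁ · (z₂/z₁)^α
V₂ = 8.35 × (55.8/10.0)^0.212 = 8.35 × (5.5800)^0.212
    = 8.35 × 1.4397 = 12.0219 m/s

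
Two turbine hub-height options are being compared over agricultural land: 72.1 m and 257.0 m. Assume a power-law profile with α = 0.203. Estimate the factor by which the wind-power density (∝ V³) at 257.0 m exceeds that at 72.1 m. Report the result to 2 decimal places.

Speed ratio: V_B/V_A = (z_B/z_A)^α = (257.0/72.1)^0.203 = (3.5645)^0.203 = 1.29436
Power-density ratio: P_B/P_A = (V_B/V_A)³ = (1.29436)³ = 2.16854

2.17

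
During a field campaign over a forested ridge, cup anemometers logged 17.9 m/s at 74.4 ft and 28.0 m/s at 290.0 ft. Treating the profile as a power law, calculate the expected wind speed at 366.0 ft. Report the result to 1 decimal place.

30.2 m/s

First find α: α = ln(V₂/V₁)/ln(z₂/z₁) = ln(28.0/17.9)/ln(290.0/74.4) = 0.44740/1.36042 = 0.3289
Extrapolate from 290.0 ft to 366.0 ft: V₃ = 28.0 × (366.0/290.0)^0.3289 = 28.0 × 1.0796 = 30.2274 m/s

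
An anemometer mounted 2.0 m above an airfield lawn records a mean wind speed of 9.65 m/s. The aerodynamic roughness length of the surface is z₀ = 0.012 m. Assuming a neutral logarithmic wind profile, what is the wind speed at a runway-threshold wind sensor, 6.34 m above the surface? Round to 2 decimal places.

Log law: V(z) ∝ ln(z/z₀), so V₂/V₁ = ln(z₂/z₀) / ln(z₁/z₀).
ln(6.34/0.012) = 6.2697, ln(2.0/0.012) = 5.1160
V₂ = 9.65 × 6.2697/5.1160 = 9.65 × 1.2255 = 11.8262 m/s

11.83 m/s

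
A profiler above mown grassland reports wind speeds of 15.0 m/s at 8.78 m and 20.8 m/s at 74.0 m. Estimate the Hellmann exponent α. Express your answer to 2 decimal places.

α ≈ 0.15

Power law: V₂/V₁ = (z₂/z₁)^α ⇒ α = ln(V₂/V₁) / ln(z₂/z₁)
α = ln(20.8/15.0) / ln(74.0/8.78) = ln(1.3867) / ln(8.4282)
  = 0.32690 / 2.13159 = 0.15336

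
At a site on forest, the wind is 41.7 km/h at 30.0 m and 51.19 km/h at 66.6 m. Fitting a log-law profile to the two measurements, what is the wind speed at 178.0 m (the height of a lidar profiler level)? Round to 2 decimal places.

Log law: V ∝ ln(z/z₀). From the pair, with r = V₁/V₂ = 0.81461,
ln z₀ = (ln z₁ − r·ln z₂)/(1 − r) = (3.4012 − 0.81461×4.1987)/0.18539 = -0.1031 → z₀ = 0.9020 m
V₃ = V₁ · ln(z₃/z₀)/ln(z₁/z₀) = 41.7 × 5.2849/3.5043 = 62.8882 km/h

62.89 km/h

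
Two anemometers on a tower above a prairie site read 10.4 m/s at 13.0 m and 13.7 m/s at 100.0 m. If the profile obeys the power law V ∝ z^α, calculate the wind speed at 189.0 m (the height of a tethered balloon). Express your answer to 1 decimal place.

14.9 m/s

First find α: α = ln(V₂/V₁)/ln(z₂/z₁) = ln(13.7/10.4)/ln(100.0/13.0) = 0.27559/2.04022 = 0.1351
Extrapolate from 100.0 m to 189.0 m: V₃ = 13.7 × (189.0/100.0)^0.1351 = 13.7 × 1.0898 = 14.9302 m/s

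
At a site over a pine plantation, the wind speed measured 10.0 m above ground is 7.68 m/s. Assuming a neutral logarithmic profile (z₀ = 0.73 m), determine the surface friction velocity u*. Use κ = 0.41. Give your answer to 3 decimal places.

u* ≈ 1.203 m/s

Log law: V(z) = (u*/κ) · ln(z/z₀) ⇒ u* = κ · V / ln(z/z₀)
u* = 0.41 × 7.68 / ln(10.0/0.73) = 0.41 × 7.68 / 2.6173
   = 3.1488 / 2.6173 = 1.2031 m/s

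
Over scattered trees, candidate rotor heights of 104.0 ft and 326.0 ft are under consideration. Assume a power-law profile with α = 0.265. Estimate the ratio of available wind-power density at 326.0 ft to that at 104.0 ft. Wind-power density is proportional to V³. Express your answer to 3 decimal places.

Speed ratio: V_B/V_A = (z_B/z_A)^α = (326.0/104.0)^0.265 = (3.1346)^0.265 = 1.35360
Power-density ratio: P_B/P_A = (V_B/V_A)³ = (1.35360)³ = 2.48008

2.480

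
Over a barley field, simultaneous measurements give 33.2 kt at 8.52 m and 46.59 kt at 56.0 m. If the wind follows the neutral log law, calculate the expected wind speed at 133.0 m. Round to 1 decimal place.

Log law: V ∝ ln(z/z₀). From the pair, with r = V₁/V₂ = 0.71260,
ln z₀ = (ln z₁ − r·ln z₂)/(1 − r) = (2.1424 − 0.71260×4.0254)/0.28740 = -2.5263 → z₀ = 0.07996 m
V₃ = V₁ · ln(z₃/z₀)/ln(z₁/z₀) = 33.2 × 7.4166/4.6687 = 52.7412 kt

52.7 kt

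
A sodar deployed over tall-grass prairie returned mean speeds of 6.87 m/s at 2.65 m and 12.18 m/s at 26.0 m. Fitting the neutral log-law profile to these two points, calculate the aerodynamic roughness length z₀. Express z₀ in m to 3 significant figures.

Log law: V(z) ∝ ln(z/z₀). With r = V₁/V₂ = 6.87/12.18 = 0.56404,
r · ln(z₂/z₀) = ln(z₁/z₀) ⇒ ln z₀ = (ln z₁ − r·ln z₂)/(1 − r)
ln z₀ = (0.97456 − 0.56404×3.25810) / 0.43596 = -1.9798
z₀ = exp(-1.9798) = 0.1381 m

z₀ ≈ 0.138 m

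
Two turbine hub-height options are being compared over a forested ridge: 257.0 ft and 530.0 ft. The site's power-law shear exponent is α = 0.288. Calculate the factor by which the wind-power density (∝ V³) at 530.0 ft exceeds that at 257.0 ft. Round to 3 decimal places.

1.869

Speed ratio: V_B/V_A = (z_B/z_A)^α = (530.0/257.0)^0.288 = (2.0623)^0.288 = 1.23177
Power-density ratio: P_B/P_A = (V_B/V_A)³ = (1.23177)³ = 1.86893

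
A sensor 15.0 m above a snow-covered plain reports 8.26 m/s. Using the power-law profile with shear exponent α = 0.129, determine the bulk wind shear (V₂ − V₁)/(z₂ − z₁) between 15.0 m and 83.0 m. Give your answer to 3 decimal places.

0.030 m/s/m

Power law: V₂ = V₁ · (z₂/z₁)^α = 8.26 × (5.5333)^0.129 = 10.2997 m/s
ΔV/Δz = (10.2997 − 8.26)/(83.0 − 15.0) = 2.0397/68.0000 = 0.03000 m/s/m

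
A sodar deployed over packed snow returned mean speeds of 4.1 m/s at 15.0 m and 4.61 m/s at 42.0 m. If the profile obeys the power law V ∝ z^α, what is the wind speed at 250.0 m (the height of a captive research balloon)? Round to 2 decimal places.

First find α: α = ln(V₂/V₁)/ln(z₂/z₁) = ln(4.61/4.1)/ln(42.0/15.0) = 0.11724/1.02962 = 0.1139
Extrapolate from 42.0 m to 250.0 m: V₃ = 4.61 × (250.0/42.0)^0.1139 = 4.61 × 1.2252 = 5.6482 m/s

5.65 m/s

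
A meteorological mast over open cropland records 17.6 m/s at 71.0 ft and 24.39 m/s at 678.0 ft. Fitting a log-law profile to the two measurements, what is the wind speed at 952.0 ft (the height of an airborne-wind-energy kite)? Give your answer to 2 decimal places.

Log law: V ∝ ln(z/z₀). From the pair, with r = V₁/V₂ = 0.72161,
ln z₀ = (ln z₁ − r·ln z₂)/(1 − r) = (4.2627 − 0.72161×6.5191)/0.27839 = -1.5862 → z₀ = 0.2047 ft
V₃ = V₁ · ln(z₃/z₀)/ln(z₁/z₀) = 17.6 × 8.4448/5.8489 = 25.4114 m/s

25.41 m/s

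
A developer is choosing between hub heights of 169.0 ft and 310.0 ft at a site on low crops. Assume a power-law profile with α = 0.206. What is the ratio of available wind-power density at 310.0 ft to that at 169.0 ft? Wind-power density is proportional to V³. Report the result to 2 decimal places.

Speed ratio: V_B/V_A = (z_B/z_A)^α = (310.0/169.0)^0.206 = (1.8343)^0.206 = 1.13312
Power-density ratio: P_B/P_A = (V_B/V_A)³ = (1.13312)³ = 1.45488

1.45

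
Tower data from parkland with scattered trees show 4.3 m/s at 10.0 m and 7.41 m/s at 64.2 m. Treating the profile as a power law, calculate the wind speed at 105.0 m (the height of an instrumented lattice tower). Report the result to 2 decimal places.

8.56 m/s

First find α: α = ln(V₂/V₁)/ln(z₂/z₁) = ln(7.41/4.3)/ln(64.2/10.0) = 0.54422/1.85942 = 0.2927
Extrapolate from 64.2 m to 105.0 m: V₃ = 7.41 × (105.0/64.2)^0.2927 = 7.41 × 1.1549 = 8.5576 m/s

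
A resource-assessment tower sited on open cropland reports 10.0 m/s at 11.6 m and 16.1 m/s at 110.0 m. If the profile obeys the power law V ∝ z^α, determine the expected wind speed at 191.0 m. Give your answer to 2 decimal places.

First find α: α = ln(V₂/V₁)/ln(z₂/z₁) = ln(16.1/10.0)/ln(110.0/11.6) = 0.47623/2.24948 = 0.2117
Extrapolate from 110.0 m to 191.0 m: V₃ = 16.1 × (191.0/110.0)^0.2117 = 16.1 × 1.1239 = 18.0951 m/s

18.10 m/s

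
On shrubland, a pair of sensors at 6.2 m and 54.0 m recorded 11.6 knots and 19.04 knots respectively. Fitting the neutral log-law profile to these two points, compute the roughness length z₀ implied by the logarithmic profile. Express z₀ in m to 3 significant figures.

z₀ ≈ 0.212 m

Log law: V(z) ∝ ln(z/z₀). With r = V₁/V₂ = 11.6/19.04 = 0.60924,
r · ln(z₂/z₀) = ln(z₁/z₀) ⇒ ln z₀ = (ln z₁ − r·ln z₂)/(1 − r)
ln z₀ = (1.82455 − 0.60924×3.98898) / 0.39076 = -1.5501
z₀ = exp(-1.5501) = 0.2122 m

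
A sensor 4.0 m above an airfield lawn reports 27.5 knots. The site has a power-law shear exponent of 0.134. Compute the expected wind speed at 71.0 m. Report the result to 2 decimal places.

40.43 knots

Power-law profile: V₂ = V₁ · (z₂/z₁)^α
V₂ = 27.5 × (71.0/4.0)^0.134 = 27.5 × (17.7500)^0.134
    = 27.5 × 1.4703 = 40.4320 knots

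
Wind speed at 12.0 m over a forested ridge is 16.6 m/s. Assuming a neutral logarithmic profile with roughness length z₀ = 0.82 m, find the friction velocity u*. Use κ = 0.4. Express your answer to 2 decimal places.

Log law: V(z) = (u*/κ) · ln(z/z₀) ⇒ u* = κ · V / ln(z/z₀)
u* = 0.4 × 16.6 / ln(12.0/0.82) = 0.4 × 16.6 / 2.6834
   = 6.6400 / 2.6834 = 2.4745 m/s

u* ≈ 2.47 m/s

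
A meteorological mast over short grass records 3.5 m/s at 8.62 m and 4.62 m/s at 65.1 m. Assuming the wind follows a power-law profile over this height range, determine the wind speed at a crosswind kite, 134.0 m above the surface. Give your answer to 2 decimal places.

5.10 m/s

First find α: α = ln(V₂/V₁)/ln(z₂/z₁) = ln(4.62/3.5)/ln(65.1/8.62) = 0.27763/2.02184 = 0.1373
Extrapolate from 65.1 m to 134.0 m: V₃ = 4.62 × (134.0/65.1)^0.1373 = 4.62 × 1.1042 = 5.1015 m/s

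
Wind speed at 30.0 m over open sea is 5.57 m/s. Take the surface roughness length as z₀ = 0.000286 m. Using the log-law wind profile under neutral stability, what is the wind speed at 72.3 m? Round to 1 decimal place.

6.0 m/s

Log law: V(z) ∝ ln(z/z₀), so V₂/V₁ = ln(z₂/z₀) / ln(z₁/z₀).
ln(72.3/0.000286) = 12.4403, ln(30.0/0.000286) = 11.5607
V₂ = 5.57 × 12.4403/11.5607 = 5.57 × 1.0761 = 5.9938 m/s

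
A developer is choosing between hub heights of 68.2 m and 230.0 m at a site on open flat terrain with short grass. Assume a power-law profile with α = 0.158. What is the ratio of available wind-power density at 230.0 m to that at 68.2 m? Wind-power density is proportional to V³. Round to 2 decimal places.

Speed ratio: V_B/V_A = (z_B/z_A)^α = (230.0/68.2)^0.158 = (3.3724)^0.158 = 1.21176
Power-density ratio: P_B/P_A = (V_B/V_A)³ = (1.21176)³ = 1.77928

1.78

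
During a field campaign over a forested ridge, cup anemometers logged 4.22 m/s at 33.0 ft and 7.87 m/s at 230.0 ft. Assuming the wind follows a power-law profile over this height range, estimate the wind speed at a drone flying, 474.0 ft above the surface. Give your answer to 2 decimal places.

First find α: α = ln(V₂/V₁)/ln(z₂/z₁) = ln(7.87/4.22)/ln(230.0/33.0) = 0.62322/1.94157 = 0.3210
Extrapolate from 230.0 ft to 474.0 ft: V₃ = 7.87 × (474.0/230.0)^0.3210 = 7.87 × 1.2613 = 9.9262 m/s

9.93 m/s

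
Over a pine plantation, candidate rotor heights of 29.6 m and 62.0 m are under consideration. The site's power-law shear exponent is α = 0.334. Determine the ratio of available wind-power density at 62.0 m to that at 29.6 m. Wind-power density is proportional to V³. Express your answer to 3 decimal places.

Speed ratio: V_B/V_A = (z_B/z_A)^α = (62.0/29.6)^0.334 = (2.0946)^0.334 = 1.28011
Power-density ratio: P_B/P_A = (V_B/V_A)³ = (1.28011)³ = 2.09769

2.098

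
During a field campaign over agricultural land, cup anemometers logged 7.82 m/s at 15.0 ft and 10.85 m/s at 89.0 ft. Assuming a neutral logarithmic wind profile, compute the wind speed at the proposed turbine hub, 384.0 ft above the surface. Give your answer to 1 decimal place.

13.3 m/s

Log law: V ∝ ln(z/z₀). From the pair, with r = V₁/V₂ = 0.72074,
ln z₀ = (ln z₁ − r·ln z₂)/(1 − r) = (2.7081 − 0.72074×4.4886)/0.27926 = -1.8874 → z₀ = 0.1515 ft
V₃ = V₁ · ln(z₃/z₀)/ln(z₁/z₀) = 7.82 × 7.8380/4.5954 = 13.3379 m/s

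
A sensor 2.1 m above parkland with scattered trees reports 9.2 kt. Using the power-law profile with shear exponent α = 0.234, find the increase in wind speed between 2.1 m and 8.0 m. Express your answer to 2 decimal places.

Power law: V₂ = V₁ · (z₂/z₁)^α = 9.2 × (3.8095)^0.234 = 12.5809 kt
ΔV = 12.5809 − 9.2 = 3.3809 kt

3.38 kt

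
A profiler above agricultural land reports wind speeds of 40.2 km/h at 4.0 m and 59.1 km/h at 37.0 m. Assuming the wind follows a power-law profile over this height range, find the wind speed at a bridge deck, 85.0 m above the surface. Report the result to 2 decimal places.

68.26 km/h

First find α: α = ln(V₂/V₁)/ln(z₂/z₁) = ln(59.1/40.2)/ln(37.0/4.0) = 0.38536/2.22462 = 0.1732
Extrapolate from 37.0 m to 85.0 m: V₃ = 59.1 × (85.0/37.0)^0.1732 = 59.1 × 1.1550 = 68.2590 km/h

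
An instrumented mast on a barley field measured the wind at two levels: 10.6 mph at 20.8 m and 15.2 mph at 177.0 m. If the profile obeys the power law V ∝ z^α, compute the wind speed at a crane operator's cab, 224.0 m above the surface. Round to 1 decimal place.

First find α: α = ln(V₂/V₁)/ln(z₂/z₁) = ln(15.2/10.6)/ln(177.0/20.8) = 0.36044/2.14120 = 0.1683
Extrapolate from 177.0 m to 224.0 m: V₃ = 15.2 × (224.0/177.0)^0.1683 = 15.2 × 1.0404 = 15.8147 mph

15.8 mph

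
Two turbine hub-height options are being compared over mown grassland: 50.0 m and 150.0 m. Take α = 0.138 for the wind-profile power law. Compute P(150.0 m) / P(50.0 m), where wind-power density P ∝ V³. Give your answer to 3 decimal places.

1.576

Speed ratio: V_B/V_A = (z_B/z_A)^α = (150.0/50.0)^0.138 = (3.0000)^0.138 = 1.16370
Power-density ratio: P_B/P_A = (V_B/V_A)³ = (1.16370)³ = 1.57590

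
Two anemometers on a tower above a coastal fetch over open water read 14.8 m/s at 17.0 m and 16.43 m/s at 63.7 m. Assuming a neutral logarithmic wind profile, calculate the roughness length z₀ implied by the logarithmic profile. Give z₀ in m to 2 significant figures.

z₀ ≈ 0.00011 m

Log law: V(z) ∝ ln(z/z₀). With r = V₁/V₂ = 14.8/16.43 = 0.90079,
r · ln(z₂/z₀) = ln(z₁/z₀) ⇒ ln z₀ = (ln z₁ − r·ln z₂)/(1 − r)
ln z₀ = (2.83321 − 0.90079×4.15418) / 0.09921 = -9.1609
z₀ = exp(-9.1609) = 0.0001051 m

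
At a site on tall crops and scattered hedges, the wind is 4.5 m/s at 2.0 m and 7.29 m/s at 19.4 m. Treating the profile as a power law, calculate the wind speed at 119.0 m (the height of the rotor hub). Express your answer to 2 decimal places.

First find α: α = ln(V₂/V₁)/ln(z₂/z₁) = ln(7.29/4.5)/ln(19.4/2.0) = 0.48243/2.27213 = 0.2123
Extrapolate from 19.4 m to 119.0 m: V₃ = 7.29 × (119.0/19.4)^0.2123 = 7.29 × 1.4698 = 10.7148 m/s

10.71 m/s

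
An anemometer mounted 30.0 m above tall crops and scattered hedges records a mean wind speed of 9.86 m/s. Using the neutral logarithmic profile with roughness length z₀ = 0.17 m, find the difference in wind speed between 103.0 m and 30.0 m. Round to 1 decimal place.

2.4 m/s

Log law: V₂ = V₁ · ln(z₂/z₀)/ln(z₁/z₀) = 9.86 × 6.4067/5.1732 = 12.2111 m/s
ΔV = 12.2111 − 9.86 = 2.3511 m/s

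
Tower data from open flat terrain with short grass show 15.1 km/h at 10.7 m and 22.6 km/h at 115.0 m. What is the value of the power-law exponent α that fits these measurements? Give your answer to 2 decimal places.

α ≈ 0.17

Power law: V₂/V₁ = (z₂/z₁)^α ⇒ α = ln(V₂/V₁) / ln(z₂/z₁)
α = ln(22.6/15.1) / ln(115.0/10.7) = ln(1.4967) / ln(10.7477)
  = 0.40326 / 2.37469 = 0.16981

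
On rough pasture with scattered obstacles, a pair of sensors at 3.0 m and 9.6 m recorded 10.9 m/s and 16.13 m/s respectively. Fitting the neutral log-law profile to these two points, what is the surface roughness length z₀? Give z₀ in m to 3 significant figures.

z₀ ≈ 0.266 m

Log law: V(z) ∝ ln(z/z₀). With r = V₁/V₂ = 10.9/16.13 = 0.67576,
r · ln(z₂/z₀) = ln(z₁/z₀) ⇒ ln z₀ = (ln z₁ − r·ln z₂)/(1 − r)
ln z₀ = (1.09861 − 0.67576×2.26176) / 0.32424 = -1.3255
z₀ = exp(-1.3255) = 0.2657 m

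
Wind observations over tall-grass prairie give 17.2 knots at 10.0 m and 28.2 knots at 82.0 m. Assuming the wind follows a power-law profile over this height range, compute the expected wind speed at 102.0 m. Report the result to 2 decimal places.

First find α: α = ln(V₂/V₁)/ln(z₂/z₁) = ln(28.2/17.2)/ln(82.0/10.0) = 0.49441/2.10413 = 0.2350
Extrapolate from 82.0 m to 102.0 m: V₃ = 28.2 × (102.0/82.0)^0.2350 = 28.2 × 1.0526 = 29.6839 knots

29.68 knots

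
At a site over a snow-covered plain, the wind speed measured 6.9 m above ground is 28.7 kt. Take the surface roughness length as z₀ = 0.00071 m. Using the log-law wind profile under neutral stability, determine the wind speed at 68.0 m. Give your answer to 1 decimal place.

35.9 kt

Log law: V(z) ∝ ln(z/z₀), so V₂/V₁ = ln(z₂/z₀) / ln(z₁/z₀).
ln(68.0/0.00071) = 11.4698, ln(6.9/0.00071) = 9.1818
V₂ = 28.7 × 11.4698/9.1818 = 28.7 × 1.2492 = 35.8517 kt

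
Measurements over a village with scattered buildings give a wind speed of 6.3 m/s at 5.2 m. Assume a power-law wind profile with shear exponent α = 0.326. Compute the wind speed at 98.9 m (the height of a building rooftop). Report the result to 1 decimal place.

Power-law profile: V₂ = V₁ · (z₂/z₁)^α
V₂ = 6.3 × (98.9/5.2)^0.326 = 6.3 × (19.0192)^0.326
    = 6.3 × 2.6123 = 16.4573 m/s

16.5 m/s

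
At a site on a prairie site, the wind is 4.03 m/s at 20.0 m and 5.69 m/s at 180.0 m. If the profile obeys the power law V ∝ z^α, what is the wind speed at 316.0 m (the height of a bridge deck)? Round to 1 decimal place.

6.2 m/s

First find α: α = ln(V₂/V₁)/ln(z₂/z₁) = ln(5.69/4.03)/ln(180.0/20.0) = 0.34494/2.19722 = 0.1570
Extrapolate from 180.0 m to 316.0 m: V₃ = 5.69 × (316.0/180.0)^0.1570 = 5.69 × 1.0924 = 6.2156 m/s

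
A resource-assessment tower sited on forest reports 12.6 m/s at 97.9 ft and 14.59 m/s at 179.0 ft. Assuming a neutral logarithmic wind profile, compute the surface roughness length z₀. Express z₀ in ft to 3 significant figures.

Log law: V(z) ∝ ln(z/z₀). With r = V₁/V₂ = 12.6/14.59 = 0.86361,
r · ln(z₂/z₀) = ln(z₁/z₀) ⇒ ln z₀ = (ln z₁ − r·ln z₂)/(1 − r)
ln z₀ = (4.58395 − 0.86361×5.18739) / 0.13639 = 0.7632
z₀ = exp(0.7632) = 2.145 ft

z₀ ≈ 2.15 ft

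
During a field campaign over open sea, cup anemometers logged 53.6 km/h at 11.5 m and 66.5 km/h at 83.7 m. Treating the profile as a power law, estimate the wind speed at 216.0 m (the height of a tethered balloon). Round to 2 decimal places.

73.71 km/h

First find α: α = ln(V₂/V₁)/ln(z₂/z₁) = ln(66.5/53.6)/ln(83.7/11.5) = 0.21565/1.98489 = 0.1086
Extrapolate from 83.7 m to 216.0 m: V₃ = 66.5 × (216.0/83.7)^0.1086 = 66.5 × 1.1085 = 73.7148 km/h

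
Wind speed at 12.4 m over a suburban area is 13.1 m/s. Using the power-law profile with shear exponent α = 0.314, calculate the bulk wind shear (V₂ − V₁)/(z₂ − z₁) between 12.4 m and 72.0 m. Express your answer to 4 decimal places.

Power law: V₂ = V₁ · (z₂/z₁)^α = 13.1 × (5.8065)^0.314 = 22.7583 m/s
ΔV/Δz = (22.7583 − 13.1)/(72.0 − 12.4) = 9.6583/59.6000 = 0.16205 m/s/m

0.1621 m/s/m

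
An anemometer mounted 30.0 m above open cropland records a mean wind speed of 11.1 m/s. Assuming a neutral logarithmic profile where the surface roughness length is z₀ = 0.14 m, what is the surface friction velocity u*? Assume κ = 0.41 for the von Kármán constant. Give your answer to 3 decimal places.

Log law: V(z) = (u*/κ) · ln(z/z₀) ⇒ u* = κ · V / ln(z/z₀)
u* = 0.41 × 11.1 / ln(30.0/0.14) = 0.41 × 11.1 / 5.3673
   = 4.5510 / 5.3673 = 0.8479 m/s

u* ≈ 0.848 m/s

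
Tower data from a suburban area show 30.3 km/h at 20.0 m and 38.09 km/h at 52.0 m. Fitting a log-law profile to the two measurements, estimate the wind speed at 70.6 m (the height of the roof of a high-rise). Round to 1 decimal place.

40.6 km/h

Log law: V ∝ ln(z/z₀). From the pair, with r = V₁/V₂ = 0.79548,
ln z₀ = (ln z₁ − r·ln z₂)/(1 − r) = (2.9957 − 0.79548×3.9512)/0.20452 = -0.7208 → z₀ = 0.4863 m
V₃ = V₁ · ln(z₃/z₀)/ln(z₁/z₀) = 30.3 × 4.9779/3.7166 = 40.5830 km/h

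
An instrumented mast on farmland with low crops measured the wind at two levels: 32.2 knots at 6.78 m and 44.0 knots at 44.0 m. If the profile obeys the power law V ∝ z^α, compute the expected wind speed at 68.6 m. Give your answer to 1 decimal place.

First find α: α = ln(V₂/V₁)/ln(z₂/z₁) = ln(44.0/32.2)/ln(44.0/6.78) = 0.31222/1.87021 = 0.1669
Extrapolate from 44.0 m to 68.6 m: V₃ = 44.0 × (68.6/44.0)^0.1669 = 44.0 × 1.0770 = 47.3862 knots

47.4 knots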